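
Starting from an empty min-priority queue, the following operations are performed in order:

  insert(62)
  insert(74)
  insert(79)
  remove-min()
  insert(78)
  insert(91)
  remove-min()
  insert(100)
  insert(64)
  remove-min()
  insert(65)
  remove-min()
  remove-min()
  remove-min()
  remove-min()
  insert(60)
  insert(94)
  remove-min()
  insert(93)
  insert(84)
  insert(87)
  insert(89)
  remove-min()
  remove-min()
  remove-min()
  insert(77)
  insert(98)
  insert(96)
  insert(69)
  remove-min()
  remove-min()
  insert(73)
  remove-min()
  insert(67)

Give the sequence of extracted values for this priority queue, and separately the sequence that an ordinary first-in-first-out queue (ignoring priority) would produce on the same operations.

priority queue: 62 → 74 → 64 → 65 → 78 → 79 → 91 → 60 → 84 → 87 → 89 → 69 → 77 → 73; FIFO queue: 62 → 74 → 79 → 78 → 91 → 100 → 64 → 65 → 60 → 94 → 93 → 84 → 87 → 89

insert 62 → {62}
insert 74 → {62, 74}
insert 79 → {62, 74, 79}
remove-min → 62; now {74, 79}
insert 78 → {74, 78, 79}
insert 91 → {74, 78, 79, 91}
remove-min → 74; now {78, 79, 91}
insert 100 → {78, 79, 91, 100}
insert 64 → {64, 78, 79, 91, 100}
remove-min → 64; now {78, 79, 91, 100}
insert 65 → {65, 78, 79, 91, 100}
remove-min → 65; now {78, 79, 91, 100}
remove-min → 78; now {79, 91, 100}
remove-min → 79; now {91, 100}
remove-min → 91; now {100}
insert 60 → {60, 100}
insert 94 → {60, 94, 100}
remove-min → 60; now {94, 100}
insert 93 → {93, 94, 100}
insert 84 → {84, 93, 94, 100}
insert 87 → {84, 87, 93, 94, 100}
insert 89 → {84, 87, 89, 93, 94, 100}
remove-min → 84; now {87, 89, 93, 94, 100}
remove-min → 87; now {89, 93, 94, 100}
remove-min → 89; now {93, 94, 100}
insert 77 → {77, 93, 94, 100}
insert 98 → {77, 93, 94, 98, 100}
insert 96 → {77, 93, 94, 96, 98, 100}
insert 69 → {69, 77, 93, 94, 96, 98, 100}
remove-min → 69; now {77, 93, 94, 96, 98, 100}
remove-min → 77; now {93, 94, 96, 98, 100}
insert 73 → {73, 93, 94, 96, 98, 100}
remove-min → 73; now {93, 94, 96, 98, 100}
insert 67 → {67, 93, 94, 96, 98, 100}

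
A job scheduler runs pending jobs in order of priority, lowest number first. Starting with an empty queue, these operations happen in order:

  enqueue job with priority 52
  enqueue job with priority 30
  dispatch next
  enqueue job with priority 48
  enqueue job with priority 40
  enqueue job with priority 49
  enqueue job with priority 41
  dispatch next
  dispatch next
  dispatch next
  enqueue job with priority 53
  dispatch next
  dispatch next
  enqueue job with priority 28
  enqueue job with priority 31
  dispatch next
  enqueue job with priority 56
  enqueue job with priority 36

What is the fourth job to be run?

insert 52 → {52}
insert 30 → {30, 52}
dispatch next → 30; now {52}
insert 48 → {48, 52}
insert 40 → {40, 48, 52}
insert 49 → {40, 48, 49, 52}
insert 41 → {40, 41, 48, 49, 52}
dispatch next → 40; now {41, 48, 49, 52}
dispatch next → 41; now {48, 49, 52}
dispatch next → 48; now {49, 52}
insert 53 → {49, 52, 53}
dispatch next → 49; now {52, 53}
dispatch next → 52; now {53}
insert 28 → {28, 53}
insert 31 → {28, 31, 53}
dispatch next → 28; now {31, 53}
insert 56 → {31, 53, 56}
insert 36 → {31, 36, 53, 56}

48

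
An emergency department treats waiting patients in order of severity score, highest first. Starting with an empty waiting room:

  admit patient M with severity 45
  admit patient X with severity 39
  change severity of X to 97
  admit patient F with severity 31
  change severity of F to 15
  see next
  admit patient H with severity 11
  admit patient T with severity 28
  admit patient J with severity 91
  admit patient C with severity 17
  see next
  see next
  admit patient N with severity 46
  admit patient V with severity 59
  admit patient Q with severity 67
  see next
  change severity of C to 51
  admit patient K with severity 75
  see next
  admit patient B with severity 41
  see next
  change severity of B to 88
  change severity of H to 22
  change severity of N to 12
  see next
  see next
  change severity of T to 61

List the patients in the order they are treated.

X → J → M → Q → K → V → B → C

add M (severity 45) → {M:45}
add X (severity 39) → {M:45, X:39}
update X to severity 97 → {X:97, M:45}
add F (severity 31) → {X:97, M:45, F:31}
update F to severity 15 → {X:97, M:45, F:15}
see next → X; now {M:45, F:15}
add H (severity 11) → {M:45, F:15, H:11}
add T (severity 28) → {M:45, T:28, F:15, H:11}
add J (severity 91) → {J:91, M:45, T:28, F:15, H:11}
add C (severity 17) → {J:91, M:45, T:28, C:17, F:15, H:11}
see next → J; now {M:45, T:28, C:17, F:15, H:11}
see next → M; now {T:28, C:17, F:15, H:11}
add N (severity 46) → {N:46, T:28, C:17, F:15, H:11}
add V (severity 59) → {V:59, N:46, T:28, C:17, F:15, H:11}
add Q (severity 67) → {Q:67, V:59, N:46, T:28, C:17, F:15, H:11}
see next → Q; now {V:59, N:46, T:28, C:17, F:15, H:11}
update C to severity 51 → {V:59, C:51, N:46, T:28, F:15, H:11}
add K (severity 75) → {K:75, V:59, C:51, N:46, T:28, F:15, H:11}
see next → K; now {V:59, C:51, N:46, T:28, F:15, H:11}
add B (severity 41) → {V:59, C:51, N:46, B:41, T:28, F:15, H:11}
see next → V; now {C:51, N:46, B:41, T:28, F:15, H:11}
update B to severity 88 → {B:88, C:51, N:46, T:28, F:15, H:11}
update H to severity 22 → {B:88, C:51, N:46, T:28, H:22, F:15}
update N to severity 12 → {B:88, C:51, T:28, H:22, F:15, N:12}
see next → B; now {C:51, T:28, H:22, F:15, N:12}
see next → C; now {T:28, H:22, F:15, N:12}
update T to severity 61 → {T:61, H:22, F:15, N:12}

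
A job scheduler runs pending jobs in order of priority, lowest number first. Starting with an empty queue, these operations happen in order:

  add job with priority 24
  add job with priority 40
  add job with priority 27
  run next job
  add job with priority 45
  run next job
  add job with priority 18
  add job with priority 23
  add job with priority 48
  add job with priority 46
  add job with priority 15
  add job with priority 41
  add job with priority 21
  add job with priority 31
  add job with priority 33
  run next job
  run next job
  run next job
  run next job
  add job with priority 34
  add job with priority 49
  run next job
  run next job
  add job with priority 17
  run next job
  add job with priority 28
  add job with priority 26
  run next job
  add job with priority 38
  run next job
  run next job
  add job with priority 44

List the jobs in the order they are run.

24, 27, 15, 18, 21, 23, 31, 33, 17, 26, 28, 34

insert 24 → {24}
insert 40 → {24, 40}
insert 27 → {24, 27, 40}
run next job → 24; now {27, 40}
insert 45 → {27, 40, 45}
run next job → 27; now {40, 45}
insert 18 → {18, 40, 45}
insert 23 → {18, 23, 40, 45}
insert 48 → {18, 23, 40, 45, 48}
insert 46 → {18, 23, 40, 45, 46, 48}
insert 15 → {15, 18, 23, 40, 45, 46, 48}
insert 41 → {15, 18, 23, 40, 41, 45, 46, 48}
insert 21 → {15, 18, 21, 23, 40, 41, 45, 46, 48}
insert 31 → {15, 18, 21, 23, 31, 40, 41, 45, 46, 48}
insert 33 → {15, 18, 21, 23, 31, 33, 40, 41, 45, 46, 48}
run next job → 15; now {18, 21, 23, 31, 33, 40, 41, 45, 46, 48}
run next job → 18; now {21, 23, 31, 33, 40, 41, 45, 46, 48}
run next job → 21; now {23, 31, 33, 40, 41, 45, 46, 48}
run next job → 23; now {31, 33, 40, 41, 45, 46, 48}
insert 34 → {31, 33, 34, 40, 41, 45, 46, 48}
insert 49 → {31, 33, 34, 40, 41, 45, 46, 48, 49}
run next job → 31; now {33, 34, 40, 41, 45, 46, 48, 49}
run next job → 33; now {34, 40, 41, 45, 46, 48, 49}
insert 17 → {17, 34, 40, 41, 45, 46, 48, 49}
run next job → 17; now {34, 40, 41, 45, 46, 48, 49}
insert 28 → {28, 34, 40, 41, 45, 46, 48, 49}
insert 26 → {26, 28, 34, 40, 41, 45, 46, 48, 49}
run next job → 26; now {28, 34, 40, 41, 45, 46, 48, 49}
insert 38 → {28, 34, 38, 40, 41, 45, 46, 48, 49}
run next job → 28; now {34, 38, 40, 41, 45, 46, 48, 49}
run next job → 34; now {38, 40, 41, 45, 46, 48, 49}
insert 44 → {38, 40, 41, 44, 45, 46, 48, 49}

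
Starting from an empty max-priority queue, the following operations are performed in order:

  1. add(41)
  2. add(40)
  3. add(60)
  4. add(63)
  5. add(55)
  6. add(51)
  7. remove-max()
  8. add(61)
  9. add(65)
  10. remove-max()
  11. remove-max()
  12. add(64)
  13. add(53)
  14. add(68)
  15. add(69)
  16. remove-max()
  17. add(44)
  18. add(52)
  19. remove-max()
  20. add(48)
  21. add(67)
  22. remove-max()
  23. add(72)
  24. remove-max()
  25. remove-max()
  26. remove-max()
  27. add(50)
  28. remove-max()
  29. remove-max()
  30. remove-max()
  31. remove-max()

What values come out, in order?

63 → 65 → 61 → 69 → 68 → 67 → 72 → 64 → 60 → 55 → 53 → 52 → 51

insert 41 → {41}
insert 40 → {41, 40}
insert 60 → {60, 41, 40}
insert 63 → {63, 60, 41, 40}
insert 55 → {63, 60, 55, 41, 40}
insert 51 → {63, 60, 55, 51, 41, 40}
remove-max → 63; now {60, 55, 51, 41, 40}
insert 61 → {61, 60, 55, 51, 41, 40}
insert 65 → {65, 61, 60, 55, 51, 41, 40}
remove-max → 65; now {61, 60, 55, 51, 41, 40}
remove-max → 61; now {60, 55, 51, 41, 40}
insert 64 → {64, 60, 55, 51, 41, 40}
insert 53 → {64, 60, 55, 53, 51, 41, 40}
insert 68 → {68, 64, 60, 55, 53, 51, 41, 40}
insert 69 → {69, 68, 64, 60, 55, 53, 51, 41, 40}
remove-max → 69; now {68, 64, 60, 55, 53, 51, 41, 40}
insert 44 → {68, 64, 60, 55, 53, 51, 44, 41, 40}
insert 52 → {68, 64, 60, 55, 53, 52, 51, 44, 41, 40}
remove-max → 68; now {64, 60, 55, 53, 52, 51, 44, 41, 40}
insert 48 → {64, 60, 55, 53, 52, 51, 48, 44, 41, 40}
insert 67 → {67, 64, 60, 55, 53, 52, 51, 48, 44, 41, 40}
remove-max → 67; now {64, 60, 55, 53, 52, 51, 48, 44, 41, 40}
insert 72 → {72, 64, 60, 55, 53, 52, 51, 48, 44, 41, 40}
remove-max → 72; now {64, 60, 55, 53, 52, 51, 48, 44, 41, 40}
remove-max → 64; now {60, 55, 53, 52, 51, 48, 44, 41, 40}
remove-max → 60; now {55, 53, 52, 51, 48, 44, 41, 40}
insert 50 → {55, 53, 52, 51, 50, 48, 44, 41, 40}
remove-max → 55; now {53, 52, 51, 50, 48, 44, 41, 40}
remove-max → 53; now {52, 51, 50, 48, 44, 41, 40}
remove-max → 52; now {51, 50, 48, 44, 41, 40}
remove-max → 51; now {50, 48, 44, 41, 40}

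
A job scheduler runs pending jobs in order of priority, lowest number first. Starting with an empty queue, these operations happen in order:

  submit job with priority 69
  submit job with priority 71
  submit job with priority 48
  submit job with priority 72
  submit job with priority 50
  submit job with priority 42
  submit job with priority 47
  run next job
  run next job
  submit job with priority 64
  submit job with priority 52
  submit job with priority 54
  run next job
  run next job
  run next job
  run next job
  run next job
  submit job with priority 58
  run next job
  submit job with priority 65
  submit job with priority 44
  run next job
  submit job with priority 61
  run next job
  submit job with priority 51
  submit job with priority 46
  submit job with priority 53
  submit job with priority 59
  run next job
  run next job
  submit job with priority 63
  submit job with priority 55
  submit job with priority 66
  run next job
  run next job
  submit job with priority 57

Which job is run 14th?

55

insert 69 → {69}
insert 71 → {69, 71}
insert 48 → {48, 69, 71}
insert 72 → {48, 69, 71, 72}
insert 50 → {48, 50, 69, 71, 72}
insert 42 → {42, 48, 50, 69, 71, 72}
insert 47 → {42, 47, 48, 50, 69, 71, 72}
run next job → 42; now {47, 48, 50, 69, 71, 72}
run next job → 47; now {48, 50, 69, 71, 72}
insert 64 → {48, 50, 64, 69, 71, 72}
insert 52 → {48, 50, 52, 64, 69, 71, 72}
insert 54 → {48, 50, 52, 54, 64, 69, 71, 72}
run next job → 48; now {50, 52, 54, 64, 69, 71, 72}
run next job → 50; now {52, 54, 64, 69, 71, 72}
run next job → 52; now {54, 64, 69, 71, 72}
run next job → 54; now {64, 69, 71, 72}
run next job → 64; now {69, 71, 72}
insert 58 → {58, 69, 71, 72}
run next job → 58; now {69, 71, 72}
insert 65 → {65, 69, 71, 72}
insert 44 → {44, 65, 69, 71, 72}
run next job → 44; now {65, 69, 71, 72}
insert 61 → {61, 65, 69, 71, 72}
run next job → 61; now {65, 69, 71, 72}
insert 51 → {51, 65, 69, 71, 72}
insert 46 → {46, 51, 65, 69, 71, 72}
insert 53 → {46, 51, 53, 65, 69, 71, 72}
insert 59 → {46, 51, 53, 59, 65, 69, 71, 72}
run next job → 46; now {51, 53, 59, 65, 69, 71, 72}
run next job → 51; now {53, 59, 65, 69, 71, 72}
insert 63 → {53, 59, 63, 65, 69, 71, 72}
insert 55 → {53, 55, 59, 63, 65, 69, 71, 72}
insert 66 → {53, 55, 59, 63, 65, 66, 69, 71, 72}
run next job → 53; now {55, 59, 63, 65, 66, 69, 71, 72}
run next job → 55; now {59, 63, 65, 66, 69, 71, 72}
insert 57 → {57, 59, 63, 65, 66, 69, 71, 72}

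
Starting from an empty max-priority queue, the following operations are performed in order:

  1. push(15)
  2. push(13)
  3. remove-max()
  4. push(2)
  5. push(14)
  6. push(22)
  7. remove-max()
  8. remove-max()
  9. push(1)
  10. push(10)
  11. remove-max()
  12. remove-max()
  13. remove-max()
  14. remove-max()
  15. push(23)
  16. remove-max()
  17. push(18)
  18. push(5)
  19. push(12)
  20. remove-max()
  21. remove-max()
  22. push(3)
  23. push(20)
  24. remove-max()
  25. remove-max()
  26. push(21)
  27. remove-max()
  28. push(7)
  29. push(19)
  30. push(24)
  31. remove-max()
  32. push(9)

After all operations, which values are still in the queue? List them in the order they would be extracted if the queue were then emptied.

insert 15 → {15}
insert 13 → {15, 13}
remove-max → 15; now {13}
insert 2 → {13, 2}
insert 14 → {14, 13, 2}
insert 22 → {22, 14, 13, 2}
remove-max → 22; now {14, 13, 2}
remove-max → 14; now {13, 2}
insert 1 → {13, 2, 1}
insert 10 → {13, 10, 2, 1}
remove-max → 13; now {10, 2, 1}
remove-max → 10; now {2, 1}
remove-max → 2; now {1}
remove-max → 1; now {}
insert 23 → {23}
remove-max → 23; now {}
insert 18 → {18}
insert 5 → {18, 5}
insert 12 → {18, 12, 5}
remove-max → 18; now {12, 5}
remove-max → 12; now {5}
insert 3 → {5, 3}
insert 20 → {20, 5, 3}
remove-max → 20; now {5, 3}
remove-max → 5; now {3}
insert 21 → {21, 3}
remove-max → 21; now {3}
insert 7 → {7, 3}
insert 19 → {19, 7, 3}
insert 24 → {24, 19, 7, 3}
remove-max → 24; now {19, 7, 3}
insert 9 → {19, 9, 7, 3}

19 → 9 → 7 → 3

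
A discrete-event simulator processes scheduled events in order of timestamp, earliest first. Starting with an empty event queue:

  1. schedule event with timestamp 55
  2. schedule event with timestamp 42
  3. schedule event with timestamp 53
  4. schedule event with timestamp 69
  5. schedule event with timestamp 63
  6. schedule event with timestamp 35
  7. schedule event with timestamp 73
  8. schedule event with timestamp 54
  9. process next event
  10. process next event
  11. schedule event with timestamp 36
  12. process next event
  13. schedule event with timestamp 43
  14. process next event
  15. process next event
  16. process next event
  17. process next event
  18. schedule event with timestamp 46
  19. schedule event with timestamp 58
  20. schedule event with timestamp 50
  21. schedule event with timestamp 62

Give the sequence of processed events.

insert 55 → {55}
insert 42 → {42, 55}
insert 53 → {42, 53, 55}
insert 69 → {42, 53, 55, 69}
insert 63 → {42, 53, 55, 63, 69}
insert 35 → {35, 42, 53, 55, 63, 69}
insert 73 → {35, 42, 53, 55, 63, 69, 73}
insert 54 → {35, 42, 53, 54, 55, 63, 69, 73}
process next event → 35; now {42, 53, 54, 55, 63, 69, 73}
process next event → 42; now {53, 54, 55, 63, 69, 73}
insert 36 → {36, 53, 54, 55, 63, 69, 73}
process next event → 36; now {53, 54, 55, 63, 69, 73}
insert 43 → {43, 53, 54, 55, 63, 69, 73}
process next event → 43; now {53, 54, 55, 63, 69, 73}
process next event → 53; now {54, 55, 63, 69, 73}
process next event → 54; now {55, 63, 69, 73}
process next event → 55; now {63, 69, 73}
insert 46 → {46, 63, 69, 73}
insert 58 → {46, 58, 63, 69, 73}
insert 50 → {46, 50, 58, 63, 69, 73}
insert 62 → {46, 50, 58, 62, 63, 69, 73}

35, 42, 36, 43, 53, 54, 55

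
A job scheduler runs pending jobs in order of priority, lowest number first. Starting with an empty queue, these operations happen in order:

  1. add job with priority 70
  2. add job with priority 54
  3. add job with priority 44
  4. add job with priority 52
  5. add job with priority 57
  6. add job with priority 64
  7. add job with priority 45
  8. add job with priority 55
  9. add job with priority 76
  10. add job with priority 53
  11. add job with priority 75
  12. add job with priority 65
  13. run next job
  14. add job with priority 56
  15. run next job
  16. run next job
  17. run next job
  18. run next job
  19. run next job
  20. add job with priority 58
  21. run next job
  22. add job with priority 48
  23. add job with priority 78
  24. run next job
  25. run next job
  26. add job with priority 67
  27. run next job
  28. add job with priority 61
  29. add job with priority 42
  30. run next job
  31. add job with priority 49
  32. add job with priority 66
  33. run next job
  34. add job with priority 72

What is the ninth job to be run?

57

insert 70 → {70}
insert 54 → {54, 70}
insert 44 → {44, 54, 70}
insert 52 → {44, 52, 54, 70}
insert 57 → {44, 52, 54, 57, 70}
insert 64 → {44, 52, 54, 57, 64, 70}
insert 45 → {44, 45, 52, 54, 57, 64, 70}
insert 55 → {44, 45, 52, 54, 55, 57, 64, 70}
insert 76 → {44, 45, 52, 54, 55, 57, 64, 70, 76}
insert 53 → {44, 45, 52, 53, 54, 55, 57, 64, 70, 76}
insert 75 → {44, 45, 52, 53, 54, 55, 57, 64, 70, 75, 76}
insert 65 → {44, 45, 52, 53, 54, 55, 57, 64, 65, 70, 75, 76}
run next job → 44; now {45, 52, 53, 54, 55, 57, 64, 65, 70, 75, 76}
insert 56 → {45, 52, 53, 54, 55, 56, 57, 64, 65, 70, 75, 76}
run next job → 45; now {52, 53, 54, 55, 56, 57, 64, 65, 70, 75, 76}
run next job → 52; now {53, 54, 55, 56, 57, 64, 65, 70, 75, 76}
run next job → 53; now {54, 55, 56, 57, 64, 65, 70, 75, 76}
run next job → 54; now {55, 56, 57, 64, 65, 70, 75, 76}
run next job → 55; now {56, 57, 64, 65, 70, 75, 76}
insert 58 → {56, 57, 58, 64, 65, 70, 75, 76}
run next job → 56; now {57, 58, 64, 65, 70, 75, 76}
insert 48 → {48, 57, 58, 64, 65, 70, 75, 76}
insert 78 → {48, 57, 58, 64, 65, 70, 75, 76, 78}
run next job → 48; now {57, 58, 64, 65, 70, 75, 76, 78}
run next job → 57; now {58, 64, 65, 70, 75, 76, 78}
insert 67 → {58, 64, 65, 67, 70, 75, 76, 78}
run next job → 58; now {64, 65, 67, 70, 75, 76, 78}
insert 61 → {61, 64, 65, 67, 70, 75, 76, 78}
insert 42 → {42, 61, 64, 65, 67, 70, 75, 76, 78}
run next job → 42; now {61, 64, 65, 67, 70, 75, 76, 78}
insert 49 → {49, 61, 64, 65, 67, 70, 75, 76, 78}
insert 66 → {49, 61, 64, 65, 66, 67, 70, 75, 76, 78}
run next job → 49; now {61, 64, 65, 66, 67, 70, 75, 76, 78}
insert 72 → {61, 64, 65, 66, 67, 70, 72, 75, 76, 78}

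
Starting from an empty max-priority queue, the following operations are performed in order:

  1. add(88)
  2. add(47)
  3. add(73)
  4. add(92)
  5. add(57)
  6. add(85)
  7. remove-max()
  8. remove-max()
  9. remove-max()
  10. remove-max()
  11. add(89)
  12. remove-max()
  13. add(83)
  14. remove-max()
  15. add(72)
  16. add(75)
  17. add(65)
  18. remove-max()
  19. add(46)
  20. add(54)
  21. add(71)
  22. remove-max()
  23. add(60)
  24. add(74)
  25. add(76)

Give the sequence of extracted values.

insert 88 → {88}
insert 47 → {88, 47}
insert 73 → {88, 73, 47}
insert 92 → {92, 88, 73, 47}
insert 57 → {92, 88, 73, 57, 47}
insert 85 → {92, 88, 85, 73, 57, 47}
remove-max → 92; now {88, 85, 73, 57, 47}
remove-max → 88; now {85, 73, 57, 47}
remove-max → 85; now {73, 57, 47}
remove-max → 73; now {57, 47}
insert 89 → {89, 57, 47}
remove-max → 89; now {57, 47}
insert 83 → {83, 57, 47}
remove-max → 83; now {57, 47}
insert 72 → {72, 57, 47}
insert 75 → {75, 72, 57, 47}
insert 65 → {75, 72, 65, 57, 47}
remove-max → 75; now {72, 65, 57, 47}
insert 46 → {72, 65, 57, 47, 46}
insert 54 → {72, 65, 57, 54, 47, 46}
insert 71 → {72, 71, 65, 57, 54, 47, 46}
remove-max → 72; now {71, 65, 57, 54, 47, 46}
insert 60 → {71, 65, 60, 57, 54, 47, 46}
insert 74 → {74, 71, 65, 60, 57, 54, 47, 46}
insert 76 → {76, 74, 71, 65, 60, 57, 54, 47, 46}

92, 88, 85, 73, 89, 83, 75, 72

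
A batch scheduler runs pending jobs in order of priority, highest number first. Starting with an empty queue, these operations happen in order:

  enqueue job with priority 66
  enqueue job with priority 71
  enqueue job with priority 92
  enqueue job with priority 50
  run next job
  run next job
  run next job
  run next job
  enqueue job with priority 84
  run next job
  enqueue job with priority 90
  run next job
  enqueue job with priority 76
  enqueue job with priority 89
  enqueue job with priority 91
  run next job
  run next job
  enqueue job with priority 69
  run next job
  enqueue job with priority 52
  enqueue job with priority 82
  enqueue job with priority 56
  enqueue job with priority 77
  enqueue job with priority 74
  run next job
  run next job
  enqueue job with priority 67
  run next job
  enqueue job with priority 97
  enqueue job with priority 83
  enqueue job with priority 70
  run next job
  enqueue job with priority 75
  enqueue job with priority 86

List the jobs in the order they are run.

92, 71, 66, 50, 84, 90, 91, 89, 76, 82, 77, 74, 97

insert 66 → {66}
insert 71 → {71, 66}
insert 92 → {92, 71, 66}
insert 50 → {92, 71, 66, 50}
run next job → 92; now {71, 66, 50}
run next job → 71; now {66, 50}
run next job → 66; now {50}
run next job → 50; now {}
insert 84 → {84}
run next job → 84; now {}
insert 90 → {90}
run next job → 90; now {}
insert 76 → {76}
insert 89 → {89, 76}
insert 91 → {91, 89, 76}
run next job → 91; now {89, 76}
run next job → 89; now {76}
insert 69 → {76, 69}
run next job → 76; now {69}
insert 52 → {69, 52}
insert 82 → {82, 69, 52}
insert 56 → {82, 69, 56, 52}
insert 77 → {82, 77, 69, 56, 52}
insert 74 → {82, 77, 74, 69, 56, 52}
run next job → 82; now {77, 74, 69, 56, 52}
run next job → 77; now {74, 69, 56, 52}
insert 67 → {74, 69, 67, 56, 52}
run next job → 74; now {69, 67, 56, 52}
insert 97 → {97, 69, 67, 56, 52}
insert 83 → {97, 83, 69, 67, 56, 52}
insert 70 → {97, 83, 70, 69, 67, 56, 52}
run next job → 97; now {83, 70, 69, 67, 56, 52}
insert 75 → {83, 75, 70, 69, 67, 56, 52}
insert 86 → {86, 83, 75, 70, 69, 67, 56, 52}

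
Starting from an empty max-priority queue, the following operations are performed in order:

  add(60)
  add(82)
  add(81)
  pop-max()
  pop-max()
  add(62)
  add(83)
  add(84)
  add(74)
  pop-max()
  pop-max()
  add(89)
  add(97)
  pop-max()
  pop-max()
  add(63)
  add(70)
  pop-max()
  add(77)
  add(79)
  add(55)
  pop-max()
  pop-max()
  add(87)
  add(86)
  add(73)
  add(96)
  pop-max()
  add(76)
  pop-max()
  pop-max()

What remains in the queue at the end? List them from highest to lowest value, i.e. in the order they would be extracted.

76 → 73 → 70 → 63 → 62 → 60 → 55

insert 60 → {60}
insert 82 → {82, 60}
insert 81 → {82, 81, 60}
pop-max → 82; now {81, 60}
pop-max → 81; now {60}
insert 62 → {62, 60}
insert 83 → {83, 62, 60}
insert 84 → {84, 83, 62, 60}
insert 74 → {84, 83, 74, 62, 60}
pop-max → 84; now {83, 74, 62, 60}
pop-max → 83; now {74, 62, 60}
insert 89 → {89, 74, 62, 60}
insert 97 → {97, 89, 74, 62, 60}
pop-max → 97; now {89, 74, 62, 60}
pop-max → 89; now {74, 62, 60}
insert 63 → {74, 63, 62, 60}
insert 70 → {74, 70, 63, 62, 60}
pop-max → 74; now {70, 63, 62, 60}
insert 77 → {77, 70, 63, 62, 60}
insert 79 → {79, 77, 70, 63, 62, 60}
insert 55 → {79, 77, 70, 63, 62, 60, 55}
pop-max → 79; now {77, 70, 63, 62, 60, 55}
pop-max → 77; now {70, 63, 62, 60, 55}
insert 87 → {87, 70, 63, 62, 60, 55}
insert 86 → {87, 86, 70, 63, 62, 60, 55}
insert 73 → {87, 86, 73, 70, 63, 62, 60, 55}
insert 96 → {96, 87, 86, 73, 70, 63, 62, 60, 55}
pop-max → 96; now {87, 86, 73, 70, 63, 62, 60, 55}
insert 76 → {87, 86, 76, 73, 70, 63, 62, 60, 55}
pop-max → 87; now {86, 76, 73, 70, 63, 62, 60, 55}
pop-max → 86; now {76, 73, 70, 63, 62, 60, 55}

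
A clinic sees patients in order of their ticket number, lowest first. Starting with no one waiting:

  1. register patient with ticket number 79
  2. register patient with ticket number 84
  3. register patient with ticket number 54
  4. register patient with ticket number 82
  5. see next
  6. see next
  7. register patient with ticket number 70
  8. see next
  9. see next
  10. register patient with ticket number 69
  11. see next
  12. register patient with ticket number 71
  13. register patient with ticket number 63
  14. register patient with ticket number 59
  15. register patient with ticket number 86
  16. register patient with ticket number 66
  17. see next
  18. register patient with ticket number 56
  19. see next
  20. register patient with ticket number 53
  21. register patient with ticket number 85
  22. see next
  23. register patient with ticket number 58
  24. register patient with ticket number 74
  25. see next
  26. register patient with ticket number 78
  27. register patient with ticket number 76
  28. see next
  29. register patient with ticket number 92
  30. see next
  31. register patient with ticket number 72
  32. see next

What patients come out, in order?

insert 79 → {79}
insert 84 → {79, 84}
insert 54 → {54, 79, 84}
insert 82 → {54, 79, 82, 84}
see next → 54; now {79, 82, 84}
see next → 79; now {82, 84}
insert 70 → {70, 82, 84}
see next → 70; now {82, 84}
see next → 82; now {84}
insert 69 → {69, 84}
see next → 69; now {84}
insert 71 → {71, 84}
insert 63 → {63, 71, 84}
insert 59 → {59, 63, 71, 84}
insert 86 → {59, 63, 71, 84, 86}
insert 66 → {59, 63, 66, 71, 84, 86}
see next → 59; now {63, 66, 71, 84, 86}
insert 56 → {56, 63, 66, 71, 84, 86}
see next → 56; now {63, 66, 71, 84, 86}
insert 53 → {53, 63, 66, 71, 84, 86}
insert 85 → {53, 63, 66, 71, 84, 85, 86}
see next → 53; now {63, 66, 71, 84, 85, 86}
insert 58 → {58, 63, 66, 71, 84, 85, 86}
insert 74 → {58, 63, 66, 71, 74, 84, 85, 86}
see next → 58; now {63, 66, 71, 74, 84, 85, 86}
insert 78 → {63, 66, 71, 74, 78, 84, 85, 86}
insert 76 → {63, 66, 71, 74, 76, 78, 84, 85, 86}
see next → 63; now {66, 71, 74, 76, 78, 84, 85, 86}
insert 92 → {66, 71, 74, 76, 78, 84, 85, 86, 92}
see next → 66; now {71, 74, 76, 78, 84, 85, 86, 92}
insert 72 → {71, 72, 74, 76, 78, 84, 85, 86, 92}
see next → 71; now {72, 74, 76, 78, 84, 85, 86, 92}

54, 79, 70, 82, 69, 59, 56, 53, 58, 63, 66, 71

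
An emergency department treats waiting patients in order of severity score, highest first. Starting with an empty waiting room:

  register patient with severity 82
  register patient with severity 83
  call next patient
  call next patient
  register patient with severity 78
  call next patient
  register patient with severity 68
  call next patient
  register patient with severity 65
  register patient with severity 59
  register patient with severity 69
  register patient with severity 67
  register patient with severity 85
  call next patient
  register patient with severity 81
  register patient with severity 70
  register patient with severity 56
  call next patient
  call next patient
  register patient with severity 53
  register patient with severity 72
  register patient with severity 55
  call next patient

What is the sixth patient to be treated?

81

insert 82 → {82}
insert 83 → {83, 82}
call next patient → 83; now {82}
call next patient → 82; now {}
insert 78 → {78}
call next patient → 78; now {}
insert 68 → {68}
call next patient → 68; now {}
insert 65 → {65}
insert 59 → {65, 59}
insert 69 → {69, 65, 59}
insert 67 → {69, 67, 65, 59}
insert 85 → {85, 69, 67, 65, 59}
call next patient → 85; now {69, 67, 65, 59}
insert 81 → {81, 69, 67, 65, 59}
insert 70 → {81, 70, 69, 67, 65, 59}
insert 56 → {81, 70, 69, 67, 65, 59, 56}
call next patient → 81; now {70, 69, 67, 65, 59, 56}
call next patient → 70; now {69, 67, 65, 59, 56}
insert 53 → {69, 67, 65, 59, 56, 53}
insert 72 → {72, 69, 67, 65, 59, 56, 53}
insert 55 → {72, 69, 67, 65, 59, 56, 55, 53}
call next patient → 72; now {69, 67, 65, 59, 56, 55, 53}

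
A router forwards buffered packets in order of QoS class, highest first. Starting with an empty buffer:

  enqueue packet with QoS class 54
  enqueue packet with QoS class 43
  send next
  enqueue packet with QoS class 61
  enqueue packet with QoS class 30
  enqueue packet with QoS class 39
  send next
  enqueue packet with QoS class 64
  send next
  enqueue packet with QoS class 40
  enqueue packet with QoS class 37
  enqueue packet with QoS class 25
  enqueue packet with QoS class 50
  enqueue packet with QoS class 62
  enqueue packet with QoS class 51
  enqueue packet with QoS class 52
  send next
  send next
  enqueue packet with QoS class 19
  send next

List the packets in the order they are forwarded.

insert 54 → {54}
insert 43 → {54, 43}
send next → 54; now {43}
insert 61 → {61, 43}
insert 30 → {61, 43, 30}
insert 39 → {61, 43, 39, 30}
send next → 61; now {43, 39, 30}
insert 64 → {64, 43, 39, 30}
send next → 64; now {43, 39, 30}
insert 40 → {43, 40, 39, 30}
insert 37 → {43, 40, 39, 37, 30}
insert 25 → {43, 40, 39, 37, 30, 25}
insert 50 → {50, 43, 40, 39, 37, 30, 25}
insert 62 → {62, 50, 43, 40, 39, 37, 30, 25}
insert 51 → {62, 51, 50, 43, 40, 39, 37, 30, 25}
insert 52 → {62, 52, 51, 50, 43, 40, 39, 37, 30, 25}
send next → 62; now {52, 51, 50, 43, 40, 39, 37, 30, 25}
send next → 52; now {51, 50, 43, 40, 39, 37, 30, 25}
insert 19 → {51, 50, 43, 40, 39, 37, 30, 25, 19}
send next → 51; now {50, 43, 40, 39, 37, 30, 25, 19}

54, 61, 64, 62, 52, 51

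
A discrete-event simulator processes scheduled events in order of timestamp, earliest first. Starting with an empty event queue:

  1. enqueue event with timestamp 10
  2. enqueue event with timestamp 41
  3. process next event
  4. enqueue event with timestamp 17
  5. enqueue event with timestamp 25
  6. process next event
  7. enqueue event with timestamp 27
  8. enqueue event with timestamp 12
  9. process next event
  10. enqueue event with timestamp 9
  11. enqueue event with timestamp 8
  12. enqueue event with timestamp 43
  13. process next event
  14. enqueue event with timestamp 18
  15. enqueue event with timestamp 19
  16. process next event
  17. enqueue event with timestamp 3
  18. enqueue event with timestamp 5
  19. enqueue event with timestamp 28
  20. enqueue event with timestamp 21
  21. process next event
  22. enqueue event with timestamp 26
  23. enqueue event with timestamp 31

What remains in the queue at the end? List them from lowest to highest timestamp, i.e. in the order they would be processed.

5, 18, 19, 21, 25, 26, 27, 28, 31, 41, 43

insert 10 → {10}
insert 41 → {10, 41}
process next event → 10; now {41}
insert 17 → {17, 41}
insert 25 → {17, 25, 41}
process next event → 17; now {25, 41}
insert 27 → {25, 27, 41}
insert 12 → {12, 25, 27, 41}
process next event → 12; now {25, 27, 41}
insert 9 → {9, 25, 27, 41}
insert 8 → {8, 9, 25, 27, 41}
insert 43 → {8, 9, 25, 27, 41, 43}
process next event → 8; now {9, 25, 27, 41, 43}
insert 18 → {9, 18, 25, 27, 41, 43}
insert 19 → {9, 18, 19, 25, 27, 41, 43}
process next event → 9; now {18, 19, 25, 27, 41, 43}
insert 3 → {3, 18, 19, 25, 27, 41, 43}
insert 5 → {3, 5, 18, 19, 25, 27, 41, 43}
insert 28 → {3, 5, 18, 19, 25, 27, 28, 41, 43}
insert 21 → {3, 5, 18, 19, 21, 25, 27, 28, 41, 43}
process next event → 3; now {5, 18, 19, 21, 25, 27, 28, 41, 43}
insert 26 → {5, 18, 19, 21, 25, 26, 27, 28, 41, 43}
insert 31 → {5, 18, 19, 21, 25, 26, 27, 28, 31, 41, 43}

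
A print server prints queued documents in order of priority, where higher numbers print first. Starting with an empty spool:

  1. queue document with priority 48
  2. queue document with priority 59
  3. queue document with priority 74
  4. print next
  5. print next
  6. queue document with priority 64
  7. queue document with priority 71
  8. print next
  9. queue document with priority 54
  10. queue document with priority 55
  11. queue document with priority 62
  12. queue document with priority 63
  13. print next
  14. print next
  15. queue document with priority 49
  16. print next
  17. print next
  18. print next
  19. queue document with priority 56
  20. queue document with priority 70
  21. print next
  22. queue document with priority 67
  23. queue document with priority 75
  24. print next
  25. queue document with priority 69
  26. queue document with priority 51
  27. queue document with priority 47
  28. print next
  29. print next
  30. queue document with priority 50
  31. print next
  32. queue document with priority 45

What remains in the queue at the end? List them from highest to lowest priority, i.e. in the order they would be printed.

[51, 50, 49, 48, 47, 45]

insert 48 → {48}
insert 59 → {59, 48}
insert 74 → {74, 59, 48}
print next → 74; now {59, 48}
print next → 59; now {48}
insert 64 → {64, 48}
insert 71 → {71, 64, 48}
print next → 71; now {64, 48}
insert 54 → {64, 54, 48}
insert 55 → {64, 55, 54, 48}
insert 62 → {64, 62, 55, 54, 48}
insert 63 → {64, 63, 62, 55, 54, 48}
print next → 64; now {63, 62, 55, 54, 48}
print next → 63; now {62, 55, 54, 48}
insert 49 → {62, 55, 54, 49, 48}
print next → 62; now {55, 54, 49, 48}
print next → 55; now {54, 49, 48}
print next → 54; now {49, 48}
insert 56 → {56, 49, 48}
insert 70 → {70, 56, 49, 48}
print next → 70; now {56, 49, 48}
insert 67 → {67, 56, 49, 48}
insert 75 → {75, 67, 56, 49, 48}
print next → 75; now {67, 56, 49, 48}
insert 69 → {69, 67, 56, 49, 48}
insert 51 → {69, 67, 56, 51, 49, 48}
insert 47 → {69, 67, 56, 51, 49, 48, 47}
print next → 69; now {67, 56, 51, 49, 48, 47}
print next → 67; now {56, 51, 49, 48, 47}
insert 50 → {56, 51, 50, 49, 48, 47}
print next → 56; now {51, 50, 49, 48, 47}
insert 45 → {51, 50, 49, 48, 47, 45}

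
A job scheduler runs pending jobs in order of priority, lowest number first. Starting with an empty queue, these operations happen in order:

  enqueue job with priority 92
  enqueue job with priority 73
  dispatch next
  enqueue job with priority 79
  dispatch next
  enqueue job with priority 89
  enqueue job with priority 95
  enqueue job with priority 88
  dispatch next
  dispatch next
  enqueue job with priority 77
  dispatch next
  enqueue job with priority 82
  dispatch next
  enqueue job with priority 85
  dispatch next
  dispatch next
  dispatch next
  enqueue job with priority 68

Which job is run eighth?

insert 92 → {92}
insert 73 → {73, 92}
dispatch next → 73; now {92}
insert 79 → {79, 92}
dispatch next → 79; now {92}
insert 89 → {89, 92}
insert 95 → {89, 92, 95}
insert 88 → {88, 89, 92, 95}
dispatch next → 88; now {89, 92, 95}
dispatch next → 89; now {92, 95}
insert 77 → {77, 92, 95}
dispatch next → 77; now {92, 95}
insert 82 → {82, 92, 95}
dispatch next → 82; now {92, 95}
insert 85 → {85, 92, 95}
dispatch next → 85; now {92, 95}
dispatch next → 92; now {95}
dispatch next → 95; now {}
insert 68 → {68}

92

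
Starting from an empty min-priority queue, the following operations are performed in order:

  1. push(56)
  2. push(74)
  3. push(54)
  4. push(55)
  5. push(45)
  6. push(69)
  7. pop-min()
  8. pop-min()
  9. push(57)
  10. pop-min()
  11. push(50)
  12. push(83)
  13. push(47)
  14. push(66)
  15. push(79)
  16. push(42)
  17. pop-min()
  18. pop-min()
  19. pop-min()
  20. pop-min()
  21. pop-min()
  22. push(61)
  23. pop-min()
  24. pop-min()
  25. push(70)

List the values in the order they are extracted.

insert 56 → {56}
insert 74 → {56, 74}
insert 54 → {54, 56, 74}
insert 55 → {54, 55, 56, 74}
insert 45 → {45, 54, 55, 56, 74}
insert 69 → {45, 54, 55, 56, 69, 74}
pop-min → 45; now {54, 55, 56, 69, 74}
pop-min → 54; now {55, 56, 69, 74}
insert 57 → {55, 56, 57, 69, 74}
pop-min → 55; now {56, 57, 69, 74}
insert 50 → {50, 56, 57, 69, 74}
insert 83 → {50, 56, 57, 69, 74, 83}
insert 47 → {47, 50, 56, 57, 69, 74, 83}
insert 66 → {47, 50, 56, 57, 66, 69, 74, 83}
insert 79 → {47, 50, 56, 57, 66, 69, 74, 79, 83}
insert 42 → {42, 47, 50, 56, 57, 66, 69, 74, 79, 83}
pop-min → 42; now {47, 50, 56, 57, 66, 69, 74, 79, 83}
pop-min → 47; now {50, 56, 57, 66, 69, 74, 79, 83}
pop-min → 50; now {56, 57, 66, 69, 74, 79, 83}
pop-min → 56; now {57, 66, 69, 74, 79, 83}
pop-min → 57; now {66, 69, 74, 79, 83}
insert 61 → {61, 66, 69, 74, 79, 83}
pop-min → 61; now {66, 69, 74, 79, 83}
pop-min → 66; now {69, 74, 79, 83}
insert 70 → {69, 70, 74, 79, 83}

45, 54, 55, 42, 47, 50, 56, 57, 61, 66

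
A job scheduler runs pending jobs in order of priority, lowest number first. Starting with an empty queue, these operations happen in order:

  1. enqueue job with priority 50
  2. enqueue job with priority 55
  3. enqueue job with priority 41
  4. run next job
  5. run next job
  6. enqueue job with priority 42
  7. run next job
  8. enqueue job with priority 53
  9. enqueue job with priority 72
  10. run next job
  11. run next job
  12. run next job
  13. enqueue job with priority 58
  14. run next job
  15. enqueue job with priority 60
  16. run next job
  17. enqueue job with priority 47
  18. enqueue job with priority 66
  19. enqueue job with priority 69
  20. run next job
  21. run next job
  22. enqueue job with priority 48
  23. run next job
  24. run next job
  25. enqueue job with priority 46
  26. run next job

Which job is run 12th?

insert 50 → {50}
insert 55 → {50, 55}
insert 41 → {41, 50, 55}
run next job → 41; now {50, 55}
run next job → 50; now {55}
insert 42 → {42, 55}
run next job → 42; now {55}
insert 53 → {53, 55}
insert 72 → {53, 55, 72}
run next job → 53; now {55, 72}
run next job → 55; now {72}
run next job → 72; now {}
insert 58 → {58}
run next job → 58; now {}
insert 60 → {60}
run next job → 60; now {}
insert 47 → {47}
insert 66 → {47, 66}
insert 69 → {47, 66, 69}
run next job → 47; now {66, 69}
run next job → 66; now {69}
insert 48 → {48, 69}
run next job → 48; now {69}
run next job → 69; now {}
insert 46 → {46}
run next job → 46; now {}

69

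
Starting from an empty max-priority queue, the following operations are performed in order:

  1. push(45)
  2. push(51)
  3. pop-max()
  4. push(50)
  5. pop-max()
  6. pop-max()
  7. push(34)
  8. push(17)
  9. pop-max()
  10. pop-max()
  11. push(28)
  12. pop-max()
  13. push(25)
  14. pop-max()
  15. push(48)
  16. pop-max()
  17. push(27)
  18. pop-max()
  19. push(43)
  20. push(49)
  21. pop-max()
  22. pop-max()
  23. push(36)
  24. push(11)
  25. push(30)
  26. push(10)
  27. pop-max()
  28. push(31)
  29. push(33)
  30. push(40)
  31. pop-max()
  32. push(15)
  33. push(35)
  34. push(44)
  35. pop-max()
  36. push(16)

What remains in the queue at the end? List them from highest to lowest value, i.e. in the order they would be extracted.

[35, 33, 31, 30, 16, 15, 11, 10]

insert 45 → {45}
insert 51 → {51, 45}
pop-max → 51; now {45}
insert 50 → {50, 45}
pop-max → 50; now {45}
pop-max → 45; now {}
insert 34 → {34}
insert 17 → {34, 17}
pop-max → 34; now {17}
pop-max → 17; now {}
insert 28 → {28}
pop-max → 28; now {}
insert 25 → {25}
pop-max → 25; now {}
insert 48 → {48}
pop-max → 48; now {}
insert 27 → {27}
pop-max → 27; now {}
insert 43 → {43}
insert 49 → {49, 43}
pop-max → 49; now {43}
pop-max → 43; now {}
insert 36 → {36}
insert 11 → {36, 11}
insert 30 → {36, 30, 11}
insert 10 → {36, 30, 11, 10}
pop-max → 36; now {30, 11, 10}
insert 31 → {31, 30, 11, 10}
insert 33 → {33, 31, 30, 11, 10}
insert 40 → {40, 33, 31, 30, 11, 10}
pop-max → 40; now {33, 31, 30, 11, 10}
insert 15 → {33, 31, 30, 15, 11, 10}
insert 35 → {35, 33, 31, 30, 15, 11, 10}
insert 44 → {44, 35, 33, 31, 30, 15, 11, 10}
pop-max → 44; now {35, 33, 31, 30, 15, 11, 10}
insert 16 → {35, 33, 31, 30, 16, 15, 11, 10}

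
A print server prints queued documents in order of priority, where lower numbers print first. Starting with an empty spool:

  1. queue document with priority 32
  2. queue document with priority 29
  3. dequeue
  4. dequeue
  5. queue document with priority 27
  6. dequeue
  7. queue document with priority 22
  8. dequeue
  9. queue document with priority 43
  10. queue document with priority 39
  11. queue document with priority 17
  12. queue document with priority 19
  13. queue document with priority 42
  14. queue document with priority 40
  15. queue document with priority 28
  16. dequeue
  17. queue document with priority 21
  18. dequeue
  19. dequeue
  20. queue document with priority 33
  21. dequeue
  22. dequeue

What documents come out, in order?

29, 32, 27, 22, 17, 19, 21, 28, 33

insert 32 → {32}
insert 29 → {29, 32}
dequeue → 29; now {32}
dequeue → 32; now {}
insert 27 → {27}
dequeue → 27; now {}
insert 22 → {22}
dequeue → 22; now {}
insert 43 → {43}
insert 39 → {39, 43}
insert 17 → {17, 39, 43}
insert 19 → {17, 19, 39, 43}
insert 42 → {17, 19, 39, 42, 43}
insert 40 → {17, 19, 39, 40, 42, 43}
insert 28 → {17, 19, 28, 39, 40, 42, 43}
dequeue → 17; now {19, 28, 39, 40, 42, 43}
insert 21 → {19, 21, 28, 39, 40, 42, 43}
dequeue → 19; now {21, 28, 39, 40, 42, 43}
dequeue → 21; now {28, 39, 40, 42, 43}
insert 33 → {28, 33, 39, 40, 42, 43}
dequeue → 28; now {33, 39, 40, 42, 43}
dequeue → 33; now {39, 40, 42, 43}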